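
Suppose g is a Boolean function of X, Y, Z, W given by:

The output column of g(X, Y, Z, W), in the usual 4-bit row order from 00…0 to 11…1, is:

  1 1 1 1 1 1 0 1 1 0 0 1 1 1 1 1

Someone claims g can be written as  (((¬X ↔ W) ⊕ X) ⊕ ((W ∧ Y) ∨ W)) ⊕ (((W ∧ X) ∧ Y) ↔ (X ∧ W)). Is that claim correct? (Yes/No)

Check the formula against g row by row:
  X=0, Y=0, Z=0, W=0: formula gives 1, g = 1 ✓
  X=0, Y=0, Z=0, W=1: formula gives 1, g = 1 ✓
  X=0, Y=0, Z=1, W=0: formula gives 1, g = 1 ✓
  X=0, Y=0, Z=1, W=1: formula gives 1, g = 1 ✓
  …
  X=0, Y=1, Z=1, W=0: formula gives 1, but g = 0 ✗
Since they disagree at (0,1,1,0), the expression is not a correct formula for g.

No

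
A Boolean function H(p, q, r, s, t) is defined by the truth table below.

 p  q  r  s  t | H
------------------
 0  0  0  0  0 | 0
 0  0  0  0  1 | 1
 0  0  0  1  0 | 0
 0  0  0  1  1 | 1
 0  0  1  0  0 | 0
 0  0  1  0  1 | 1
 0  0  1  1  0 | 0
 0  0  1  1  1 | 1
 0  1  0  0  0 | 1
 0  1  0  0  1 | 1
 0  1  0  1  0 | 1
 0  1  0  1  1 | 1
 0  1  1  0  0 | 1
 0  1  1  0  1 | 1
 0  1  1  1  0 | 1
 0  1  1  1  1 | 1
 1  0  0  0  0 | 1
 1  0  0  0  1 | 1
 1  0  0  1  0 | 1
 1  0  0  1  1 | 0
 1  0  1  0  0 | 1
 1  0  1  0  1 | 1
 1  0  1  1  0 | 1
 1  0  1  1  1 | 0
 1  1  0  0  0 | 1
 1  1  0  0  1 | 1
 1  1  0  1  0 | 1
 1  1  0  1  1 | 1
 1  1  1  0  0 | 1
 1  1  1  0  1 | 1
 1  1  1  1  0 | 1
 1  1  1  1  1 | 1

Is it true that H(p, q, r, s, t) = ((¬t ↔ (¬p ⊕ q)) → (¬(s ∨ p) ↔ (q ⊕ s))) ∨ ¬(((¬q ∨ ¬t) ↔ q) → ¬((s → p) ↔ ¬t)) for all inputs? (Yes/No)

Yes

Test each input against both H and the formula:
  p=0, q=0, r=0, s=0, t=0: formula gives 0, H = 0 ✓
  p=0, q=0, r=0, s=0, t=1: formula gives 1, H = 1 ✓
  p=0, q=0, r=0, s=1, t=0: formula gives 0, H = 0 ✓
  p=0, q=0, r=0, s=1, t=1: formula gives 1, H = 1 ✓
  …and likewise for the remaining 28 rows.
All 32 rows match — the expression computes H exactly.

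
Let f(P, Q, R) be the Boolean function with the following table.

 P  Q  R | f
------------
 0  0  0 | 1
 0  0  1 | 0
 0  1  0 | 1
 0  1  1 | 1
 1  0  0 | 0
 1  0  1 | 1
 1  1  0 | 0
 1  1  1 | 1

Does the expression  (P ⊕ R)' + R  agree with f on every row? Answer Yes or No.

Test each input against both f and the formula:
  P=0, Q=0, R=0: formula gives 1, f = 1 ✓
  P=0, Q=0, R=1: formula gives 1, but f = 0 ✗
Row (0,0,1) is a counterexample, so the formula is not equivalent to f.

No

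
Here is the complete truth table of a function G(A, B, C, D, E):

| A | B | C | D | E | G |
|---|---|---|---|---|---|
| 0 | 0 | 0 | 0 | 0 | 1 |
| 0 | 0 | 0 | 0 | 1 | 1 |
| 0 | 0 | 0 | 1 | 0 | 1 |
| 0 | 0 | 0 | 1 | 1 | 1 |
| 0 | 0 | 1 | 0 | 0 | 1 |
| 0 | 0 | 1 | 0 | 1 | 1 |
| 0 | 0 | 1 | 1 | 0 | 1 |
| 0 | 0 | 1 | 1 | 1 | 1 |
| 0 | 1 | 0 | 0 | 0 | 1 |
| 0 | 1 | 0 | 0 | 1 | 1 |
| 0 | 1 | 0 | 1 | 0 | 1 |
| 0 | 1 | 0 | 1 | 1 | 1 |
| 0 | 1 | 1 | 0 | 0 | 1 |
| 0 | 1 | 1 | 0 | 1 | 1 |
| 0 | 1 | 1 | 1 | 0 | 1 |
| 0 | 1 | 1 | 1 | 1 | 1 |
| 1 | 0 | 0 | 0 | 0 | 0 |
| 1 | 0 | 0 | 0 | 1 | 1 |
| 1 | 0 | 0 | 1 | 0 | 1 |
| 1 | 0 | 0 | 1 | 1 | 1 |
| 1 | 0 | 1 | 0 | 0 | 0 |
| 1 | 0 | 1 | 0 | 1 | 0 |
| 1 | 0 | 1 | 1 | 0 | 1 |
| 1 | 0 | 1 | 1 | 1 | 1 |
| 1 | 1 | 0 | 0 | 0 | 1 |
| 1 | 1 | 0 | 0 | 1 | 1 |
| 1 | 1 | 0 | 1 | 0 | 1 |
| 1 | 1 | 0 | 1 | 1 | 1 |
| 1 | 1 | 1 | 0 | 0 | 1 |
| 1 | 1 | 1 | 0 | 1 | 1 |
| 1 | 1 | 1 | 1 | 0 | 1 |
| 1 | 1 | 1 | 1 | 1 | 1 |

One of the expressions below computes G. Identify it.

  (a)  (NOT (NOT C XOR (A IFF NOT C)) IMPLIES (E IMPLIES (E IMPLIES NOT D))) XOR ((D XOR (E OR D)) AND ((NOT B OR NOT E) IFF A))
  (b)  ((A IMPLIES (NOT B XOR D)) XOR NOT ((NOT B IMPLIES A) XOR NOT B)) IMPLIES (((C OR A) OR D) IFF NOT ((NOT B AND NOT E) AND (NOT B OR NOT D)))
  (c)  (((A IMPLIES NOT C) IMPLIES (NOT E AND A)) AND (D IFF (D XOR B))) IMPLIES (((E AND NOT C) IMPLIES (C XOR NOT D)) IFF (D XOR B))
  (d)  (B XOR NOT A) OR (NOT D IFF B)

(a): at (0,1,0,0,1) it gives 0, but G = 1 — eliminated.
(b): at (0,0,0,0,1) it gives 0, but G = 1 — eliminated.
(d): at (0,1,0,1,0) it gives 0, but G = 1 — eliminated.
That leaves (c). Evaluating it on every row reproduces the table of G exactly.

c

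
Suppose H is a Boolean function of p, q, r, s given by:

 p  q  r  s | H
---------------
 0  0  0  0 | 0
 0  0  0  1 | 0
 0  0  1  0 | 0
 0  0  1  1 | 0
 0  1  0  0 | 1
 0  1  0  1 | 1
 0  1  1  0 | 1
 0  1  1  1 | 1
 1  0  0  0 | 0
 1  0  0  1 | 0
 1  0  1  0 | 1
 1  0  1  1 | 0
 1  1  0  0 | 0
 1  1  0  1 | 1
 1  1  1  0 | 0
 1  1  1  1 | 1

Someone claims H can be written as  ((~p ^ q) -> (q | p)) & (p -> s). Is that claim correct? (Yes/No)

Check the formula against H row by row:
  p=0, q=0, r=0, s=0: formula gives 0, H = 0 ✓
  p=0, q=0, r=0, s=1: formula gives 0, H = 0 ✓
  p=0, q=0, r=1, s=0: formula gives 0, H = 0 ✓
  p=0, q=0, r=1, s=1: formula gives 0, H = 0 ✓
  …
  p=1, q=0, r=0, s=1: formula gives 1, but H = 0 ✗
Row (1,0,0,1) is a counterexample, so the formula is not equivalent to H.

No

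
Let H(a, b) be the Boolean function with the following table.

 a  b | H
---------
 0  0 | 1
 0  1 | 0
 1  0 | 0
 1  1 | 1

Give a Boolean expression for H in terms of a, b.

The output is 1 exactly when an even number of inputs are 1 — the complement of 2-way XOR.

H(a, b) = ~(a ^ b)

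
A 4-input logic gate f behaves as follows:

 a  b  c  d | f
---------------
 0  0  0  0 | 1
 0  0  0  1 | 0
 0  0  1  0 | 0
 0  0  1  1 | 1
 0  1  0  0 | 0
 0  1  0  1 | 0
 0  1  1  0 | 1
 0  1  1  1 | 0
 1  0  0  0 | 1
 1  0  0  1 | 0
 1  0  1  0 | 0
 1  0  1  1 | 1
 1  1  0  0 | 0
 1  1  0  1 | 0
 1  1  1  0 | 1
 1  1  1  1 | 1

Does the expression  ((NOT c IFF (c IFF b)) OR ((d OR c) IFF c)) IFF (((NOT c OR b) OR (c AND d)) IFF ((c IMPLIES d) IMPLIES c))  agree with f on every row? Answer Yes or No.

No

Check the formula against f row by row:
  a=0, b=0, c=0, d=0: formula gives 0, but f = 1 ✗
Since they disagree at (0,0,0,0), the expression is not a correct formula for f.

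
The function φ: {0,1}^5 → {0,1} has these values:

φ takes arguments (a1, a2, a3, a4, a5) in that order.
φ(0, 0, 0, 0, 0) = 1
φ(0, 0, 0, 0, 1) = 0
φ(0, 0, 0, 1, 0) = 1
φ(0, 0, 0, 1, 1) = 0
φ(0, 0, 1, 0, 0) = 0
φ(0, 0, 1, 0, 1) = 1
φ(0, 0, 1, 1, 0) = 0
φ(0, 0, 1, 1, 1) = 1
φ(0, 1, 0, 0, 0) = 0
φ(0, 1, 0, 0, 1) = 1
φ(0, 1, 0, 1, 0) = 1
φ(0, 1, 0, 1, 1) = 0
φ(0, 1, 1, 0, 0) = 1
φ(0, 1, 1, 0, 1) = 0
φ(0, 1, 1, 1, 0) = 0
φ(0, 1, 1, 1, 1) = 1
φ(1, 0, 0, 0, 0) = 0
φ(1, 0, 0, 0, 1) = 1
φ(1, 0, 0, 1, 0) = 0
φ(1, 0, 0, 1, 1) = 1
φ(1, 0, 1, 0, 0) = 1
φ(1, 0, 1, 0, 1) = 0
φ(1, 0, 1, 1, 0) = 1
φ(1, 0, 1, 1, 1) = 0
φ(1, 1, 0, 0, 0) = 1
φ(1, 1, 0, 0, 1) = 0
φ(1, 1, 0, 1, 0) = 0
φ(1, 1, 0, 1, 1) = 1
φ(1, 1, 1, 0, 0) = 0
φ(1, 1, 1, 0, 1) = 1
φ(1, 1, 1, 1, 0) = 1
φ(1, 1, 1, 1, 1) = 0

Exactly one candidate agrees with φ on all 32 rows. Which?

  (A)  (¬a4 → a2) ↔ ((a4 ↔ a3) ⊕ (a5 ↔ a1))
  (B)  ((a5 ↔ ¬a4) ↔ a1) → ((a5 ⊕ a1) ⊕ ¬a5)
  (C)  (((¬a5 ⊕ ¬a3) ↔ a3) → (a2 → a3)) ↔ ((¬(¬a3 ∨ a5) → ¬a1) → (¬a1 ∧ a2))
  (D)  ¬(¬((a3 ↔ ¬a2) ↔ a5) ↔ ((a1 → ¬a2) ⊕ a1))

A

(B) disagrees with φ on (0,0,0,0,1) (formula → 1, table → 0); rule it out.
(C) disagrees with φ on (0,0,0,0,0) (formula → 0, table → 1); rule it out.
(D) disagrees with φ on (0,1,0,1,0) (formula → 0, table → 1); rule it out.
(A) is the remaining candidate, and it agrees with φ on all 32 inputs.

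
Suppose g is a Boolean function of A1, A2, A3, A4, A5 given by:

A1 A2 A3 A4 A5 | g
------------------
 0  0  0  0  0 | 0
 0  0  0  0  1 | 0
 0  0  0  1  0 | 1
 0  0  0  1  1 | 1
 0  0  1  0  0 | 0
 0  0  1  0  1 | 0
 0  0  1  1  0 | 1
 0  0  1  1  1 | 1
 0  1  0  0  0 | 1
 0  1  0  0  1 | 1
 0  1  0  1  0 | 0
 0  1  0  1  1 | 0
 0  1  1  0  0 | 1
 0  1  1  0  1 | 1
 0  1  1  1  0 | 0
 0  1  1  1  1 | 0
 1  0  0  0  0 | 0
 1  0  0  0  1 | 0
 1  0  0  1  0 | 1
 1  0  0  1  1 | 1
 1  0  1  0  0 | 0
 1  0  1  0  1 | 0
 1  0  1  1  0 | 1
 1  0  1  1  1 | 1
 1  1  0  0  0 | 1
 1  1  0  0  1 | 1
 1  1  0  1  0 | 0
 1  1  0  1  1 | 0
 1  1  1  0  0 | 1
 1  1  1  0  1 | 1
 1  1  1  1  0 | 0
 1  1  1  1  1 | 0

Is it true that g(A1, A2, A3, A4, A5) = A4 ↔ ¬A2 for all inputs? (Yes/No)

Test each input against both g and the formula:
  A1=0, A2=0, A3=0, A4=0, A5=0: formula gives 0, g = 0 ✓
  A1=0, A2=0, A3=0, A4=0, A5=1: formula gives 0, g = 0 ✓
  A1=0, A2=0, A3=0, A4=1, A5=0: formula gives 1, g = 1 ✓
  A1=0, A2=0, A3=0, A4=1, A5=1: formula gives 1, g = 1 ✓
  … (the remaining 28 rows also agree.)
Every row agrees, so the formula is equivalent.

Yes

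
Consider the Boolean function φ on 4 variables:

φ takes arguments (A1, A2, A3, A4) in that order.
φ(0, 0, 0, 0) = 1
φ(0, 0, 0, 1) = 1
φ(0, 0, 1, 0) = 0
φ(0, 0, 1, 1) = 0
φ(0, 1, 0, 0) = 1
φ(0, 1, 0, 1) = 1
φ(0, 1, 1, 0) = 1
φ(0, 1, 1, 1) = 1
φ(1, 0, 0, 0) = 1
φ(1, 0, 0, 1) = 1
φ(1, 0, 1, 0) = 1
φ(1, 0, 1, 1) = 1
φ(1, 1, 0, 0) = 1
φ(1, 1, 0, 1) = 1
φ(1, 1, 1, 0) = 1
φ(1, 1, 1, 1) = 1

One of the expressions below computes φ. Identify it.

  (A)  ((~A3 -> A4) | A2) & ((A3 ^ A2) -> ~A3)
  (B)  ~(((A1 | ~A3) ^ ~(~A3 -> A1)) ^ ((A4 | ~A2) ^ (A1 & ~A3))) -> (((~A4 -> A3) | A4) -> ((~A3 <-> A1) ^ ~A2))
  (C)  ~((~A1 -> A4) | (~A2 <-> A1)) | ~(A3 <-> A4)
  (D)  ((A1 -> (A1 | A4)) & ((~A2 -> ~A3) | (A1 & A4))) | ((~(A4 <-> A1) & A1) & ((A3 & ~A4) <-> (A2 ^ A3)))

D

(A) fails at (0,0,0,0): the formula yields 0, φ is 1.
(B) fails at (0,0,1,0): the formula yields 1, φ is 0.
(C) fails at (0,0,1,0): the formula yields 1, φ is 0.
Only (D) survives; checking it on all 16 rows confirms it matches φ.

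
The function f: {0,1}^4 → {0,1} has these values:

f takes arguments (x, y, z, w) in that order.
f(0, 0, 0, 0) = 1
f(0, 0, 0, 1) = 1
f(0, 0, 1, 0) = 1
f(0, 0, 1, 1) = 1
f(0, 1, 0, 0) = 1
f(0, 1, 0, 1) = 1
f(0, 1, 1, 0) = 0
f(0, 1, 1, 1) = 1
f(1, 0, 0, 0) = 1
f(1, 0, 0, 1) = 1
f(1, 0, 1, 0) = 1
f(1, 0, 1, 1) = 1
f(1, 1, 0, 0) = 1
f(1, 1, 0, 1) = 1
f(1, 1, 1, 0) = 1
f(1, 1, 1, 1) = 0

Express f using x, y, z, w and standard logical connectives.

The 0-rows are (0,1,1,0), (1,1,1,1). Take each as a conjunction (¬x·y·z·¬w, x·y·z·w), form their disjunction, and complement — that gives a formula that is 1 everywhere f is.

f(x, y, z, w) = not ((((not x and y) and z) and not w) or (((x and y) and z) and w))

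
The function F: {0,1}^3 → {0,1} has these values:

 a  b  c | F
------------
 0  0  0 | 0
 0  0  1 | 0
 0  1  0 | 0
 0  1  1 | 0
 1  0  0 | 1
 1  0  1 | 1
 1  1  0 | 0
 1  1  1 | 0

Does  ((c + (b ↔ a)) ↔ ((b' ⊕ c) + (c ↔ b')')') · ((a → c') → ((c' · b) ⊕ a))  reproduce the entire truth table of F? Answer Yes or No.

Yes

Evaluate ((c + (b ↔ a)) ↔ ((b' ⊕ c) + (c ↔ b')')') · ((a → c') → ((c' · b) ⊕ a)) on each row and compare to F:
  a=0, b=0, c=0: formula gives 0, F = 0 ✓
  a=0, b=0, c=1: formula gives 0, F = 0 ✓
  a=0, b=1, c=0: formula gives 0, F = 0 ✓
  a=0, b=1, c=1: formula gives 0, F = 0 ✓
  a=1, b=0, c=0: formula gives 1, F = 1 ✓
  …and likewise for the remaining 3 rows.
No disagreement on any input; they are logically equivalent.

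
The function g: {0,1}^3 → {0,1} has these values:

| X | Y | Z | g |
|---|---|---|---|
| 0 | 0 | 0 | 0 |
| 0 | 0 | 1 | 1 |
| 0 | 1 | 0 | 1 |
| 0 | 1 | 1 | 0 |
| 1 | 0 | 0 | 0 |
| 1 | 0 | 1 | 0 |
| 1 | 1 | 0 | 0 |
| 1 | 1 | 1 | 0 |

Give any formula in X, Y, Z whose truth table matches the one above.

Collect the rows where g=1 — (0,0,1), (0,1,0) — and write one minterm per row: ¬X·¬Y·Z, ¬X·Y·¬Z. Their union (logical OR) reproduces the table exactly.

g(X, Y, Z) = ((X' · Y') · Z) + ((X' · Y) · Z')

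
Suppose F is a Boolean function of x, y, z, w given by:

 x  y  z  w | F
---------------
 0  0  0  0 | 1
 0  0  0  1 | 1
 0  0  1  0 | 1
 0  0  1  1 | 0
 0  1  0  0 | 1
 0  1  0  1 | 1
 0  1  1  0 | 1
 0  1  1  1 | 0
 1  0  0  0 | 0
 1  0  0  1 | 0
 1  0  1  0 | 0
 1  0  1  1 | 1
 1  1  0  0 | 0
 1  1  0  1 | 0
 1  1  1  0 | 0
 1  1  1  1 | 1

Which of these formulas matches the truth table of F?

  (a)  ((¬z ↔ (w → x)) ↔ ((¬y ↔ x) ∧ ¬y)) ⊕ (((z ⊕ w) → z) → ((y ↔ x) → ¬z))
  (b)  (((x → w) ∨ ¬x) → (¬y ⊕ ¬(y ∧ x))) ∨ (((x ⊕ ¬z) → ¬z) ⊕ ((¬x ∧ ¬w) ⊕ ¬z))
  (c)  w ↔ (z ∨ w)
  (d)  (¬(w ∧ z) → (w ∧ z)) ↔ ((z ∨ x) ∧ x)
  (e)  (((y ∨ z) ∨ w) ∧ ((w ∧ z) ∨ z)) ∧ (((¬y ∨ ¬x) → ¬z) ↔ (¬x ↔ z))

d

(a): at (0,0,0,1) it gives 0, but F = 1 — eliminated.
(b): at (0,0,0,1) it gives 0, but F = 1 — eliminated.
(c): at (0,0,1,0) it gives 0, but F = 1 — eliminated.
(e): at (0,0,0,0) it gives 0, but F = 1 — eliminated.
That leaves (d). Evaluating it on every row reproduces the table of F exactly.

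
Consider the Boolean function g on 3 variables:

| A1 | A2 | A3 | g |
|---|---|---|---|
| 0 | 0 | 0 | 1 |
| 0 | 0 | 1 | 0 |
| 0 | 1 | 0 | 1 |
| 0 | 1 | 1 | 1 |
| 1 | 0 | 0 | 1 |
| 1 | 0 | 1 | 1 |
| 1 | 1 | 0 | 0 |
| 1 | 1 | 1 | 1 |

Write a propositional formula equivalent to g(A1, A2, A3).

g(A1, A2, A3) = NOT (((NOT A1 AND NOT A2) AND A3) OR ((A1 AND A2) AND NOT A3))

g is 0 on only 2 rows — (0,0,1), (1,1,0). Writing each as a minterm (¬A1·¬A2·A3, A1·A2·¬A3) and OR-ing them characterizes exactly where g=0, so g is the negation of that disjunction.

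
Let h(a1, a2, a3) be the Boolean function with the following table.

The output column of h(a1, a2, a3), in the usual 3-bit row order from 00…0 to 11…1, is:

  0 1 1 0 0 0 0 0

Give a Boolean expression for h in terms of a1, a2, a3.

h(a1, a2, a3) = ((a1' · a2') · a3) + ((a1' · a2) · a3')

Collect the rows where h=1 — (0,0,1), (0,1,0) — and write one minterm per row: ¬a1·¬a2·a3, ¬a1·a2·¬a3. Their union (logical OR) reproduces the table exactly.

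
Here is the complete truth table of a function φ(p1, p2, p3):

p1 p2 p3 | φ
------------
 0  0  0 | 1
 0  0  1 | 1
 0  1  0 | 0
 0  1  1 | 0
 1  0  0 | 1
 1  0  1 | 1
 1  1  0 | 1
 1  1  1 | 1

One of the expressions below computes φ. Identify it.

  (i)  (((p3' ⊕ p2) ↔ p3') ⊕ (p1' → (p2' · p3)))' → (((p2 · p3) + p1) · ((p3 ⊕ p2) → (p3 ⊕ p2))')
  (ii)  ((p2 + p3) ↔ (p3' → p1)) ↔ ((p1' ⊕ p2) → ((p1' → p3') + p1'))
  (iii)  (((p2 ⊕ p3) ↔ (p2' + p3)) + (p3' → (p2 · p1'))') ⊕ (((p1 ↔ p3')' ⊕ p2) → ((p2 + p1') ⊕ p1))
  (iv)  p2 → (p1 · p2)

iv

(i) disagrees with φ on (0,0,1) (formula → 0, table → 1); rule it out.
(ii) disagrees with φ on (0,1,1) (formula → 1, table → 0); rule it out.
(iii) disagrees with φ on (0,0,0) (formula → 0, table → 1); rule it out.
(iv) is the remaining candidate, and it agrees with φ on all 8 inputs.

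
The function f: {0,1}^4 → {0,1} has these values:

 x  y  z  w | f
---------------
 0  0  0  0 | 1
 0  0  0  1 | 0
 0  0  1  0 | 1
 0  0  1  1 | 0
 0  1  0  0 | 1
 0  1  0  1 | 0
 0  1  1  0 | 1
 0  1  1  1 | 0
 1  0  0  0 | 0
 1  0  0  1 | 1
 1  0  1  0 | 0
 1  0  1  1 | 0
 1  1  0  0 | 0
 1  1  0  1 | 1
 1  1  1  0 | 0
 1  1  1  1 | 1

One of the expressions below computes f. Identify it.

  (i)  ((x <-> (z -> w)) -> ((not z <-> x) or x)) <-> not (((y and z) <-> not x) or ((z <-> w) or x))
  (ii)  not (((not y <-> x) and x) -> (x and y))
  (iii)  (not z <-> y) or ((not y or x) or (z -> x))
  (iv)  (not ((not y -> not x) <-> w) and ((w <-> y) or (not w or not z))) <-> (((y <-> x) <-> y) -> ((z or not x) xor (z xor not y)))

(i) fails at (0,0,0,0): the formula yields 0, f is 1.
(ii) fails at (0,0,0,0): the formula yields 0, f is 1.
(iii) fails at (0,0,0,1): the formula yields 1, f is 0.
(iv) is the remaining candidate, and it agrees with f on all 16 inputs.

iv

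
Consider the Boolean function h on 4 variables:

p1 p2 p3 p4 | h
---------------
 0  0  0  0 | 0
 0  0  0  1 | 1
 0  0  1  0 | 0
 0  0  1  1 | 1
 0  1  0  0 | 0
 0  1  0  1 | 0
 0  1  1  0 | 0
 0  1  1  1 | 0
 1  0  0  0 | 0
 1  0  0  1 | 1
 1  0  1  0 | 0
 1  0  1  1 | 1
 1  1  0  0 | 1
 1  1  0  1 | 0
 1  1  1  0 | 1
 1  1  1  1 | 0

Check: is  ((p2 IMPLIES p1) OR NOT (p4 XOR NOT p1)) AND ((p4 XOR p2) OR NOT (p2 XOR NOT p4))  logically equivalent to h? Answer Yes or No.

Yes

Evaluate ((p2 IMPLIES p1) OR NOT (p4 XOR NOT p1)) AND ((p4 XOR p2) OR NOT (p2 XOR NOT p4)) on each row and compare to h:
  p1=0, p2=0, p3=0, p4=0: formula gives 0, h = 0 ✓
  p1=0, p2=0, p3=0, p4=1: formula gives 1, h = 1 ✓
  p1=0, p2=0, p3=1, p4=0: formula gives 0, h = 0 ✓
  p1=0, p2=0, p3=1, p4=1: formula gives 1, h = 1 ✓
  … (the remaining 12 rows also agree.)
All 16 rows match — the expression computes h exactly.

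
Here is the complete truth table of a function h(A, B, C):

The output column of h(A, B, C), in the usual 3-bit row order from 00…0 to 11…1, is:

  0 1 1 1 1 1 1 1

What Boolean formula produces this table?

The output is 1 whenever at least one input is 1 — the OR of all inputs.

h(A, B, C) = (A | B) | C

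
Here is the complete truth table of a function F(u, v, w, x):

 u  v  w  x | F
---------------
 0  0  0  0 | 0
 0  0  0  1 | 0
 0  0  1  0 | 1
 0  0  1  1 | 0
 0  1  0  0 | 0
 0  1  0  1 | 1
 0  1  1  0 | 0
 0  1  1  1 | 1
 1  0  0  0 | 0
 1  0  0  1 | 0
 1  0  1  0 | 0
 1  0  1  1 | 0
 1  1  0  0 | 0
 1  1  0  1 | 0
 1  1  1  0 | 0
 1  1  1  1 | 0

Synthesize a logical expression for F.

F(u, v, w, x) = ((((u' · v') · w) · x') + (((u' · v) · w') · x)) + (((u' · v) · w) · x)

Collect the rows where F=1 — (0,0,1,0), (0,1,0,1), (0,1,1,1) — and write one minterm per row: ¬u·¬v·w·¬x, ¬u·v·¬w·x, ¬u·v·w·x. Their union (logical OR) reproduces the table exactly.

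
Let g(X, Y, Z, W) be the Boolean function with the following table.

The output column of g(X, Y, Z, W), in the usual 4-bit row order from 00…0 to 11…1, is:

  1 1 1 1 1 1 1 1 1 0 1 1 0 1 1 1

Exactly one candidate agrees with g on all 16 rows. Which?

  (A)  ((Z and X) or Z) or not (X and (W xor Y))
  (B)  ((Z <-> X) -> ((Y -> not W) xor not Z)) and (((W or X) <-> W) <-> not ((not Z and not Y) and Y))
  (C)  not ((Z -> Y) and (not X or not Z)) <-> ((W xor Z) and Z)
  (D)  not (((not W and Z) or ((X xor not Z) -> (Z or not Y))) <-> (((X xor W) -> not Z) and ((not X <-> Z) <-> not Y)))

A

(B) disagrees with g on (0,0,0,0) (formula → 0, table → 1); rule it out.
(C) disagrees with g on (0,0,1,1) (formula → 0, table → 1); rule it out.
(D) disagrees with g on (0,0,1,0) (formula → 0, table → 1); rule it out.
(A) is the remaining candidate, and it agrees with g on all 16 inputs.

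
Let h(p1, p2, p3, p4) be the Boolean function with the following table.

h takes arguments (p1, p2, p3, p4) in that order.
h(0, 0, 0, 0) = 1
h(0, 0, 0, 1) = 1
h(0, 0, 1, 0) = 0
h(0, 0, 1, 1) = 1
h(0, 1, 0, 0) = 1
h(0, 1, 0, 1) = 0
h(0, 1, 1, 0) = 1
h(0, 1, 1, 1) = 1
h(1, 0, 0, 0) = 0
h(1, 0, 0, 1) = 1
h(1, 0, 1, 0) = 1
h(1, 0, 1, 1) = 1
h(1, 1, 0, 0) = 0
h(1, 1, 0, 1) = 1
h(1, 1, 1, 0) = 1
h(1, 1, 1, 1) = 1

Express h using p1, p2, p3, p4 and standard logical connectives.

h is 0 on only 4 rows — (0,0,1,0), (0,1,0,1), (1,0,0,0), (1,1,0,0). Writing each as a minterm (¬p1·¬p2·p3·¬p4, ¬p1·p2·¬p3·p4, p1·¬p2·¬p3·¬p4, p1·p2·¬p3·¬p4) and OR-ing them characterizes exactly where h=0, so h is the negation of that disjunction.

h(p1, p2, p3, p4) = ((((((p1' · p2') · p3) · p4') + (((p1' · p2) · p3') · p4)) + (((p1 · p2') · p3') · p4')) + (((p1 · p2) · p3') · p4'))'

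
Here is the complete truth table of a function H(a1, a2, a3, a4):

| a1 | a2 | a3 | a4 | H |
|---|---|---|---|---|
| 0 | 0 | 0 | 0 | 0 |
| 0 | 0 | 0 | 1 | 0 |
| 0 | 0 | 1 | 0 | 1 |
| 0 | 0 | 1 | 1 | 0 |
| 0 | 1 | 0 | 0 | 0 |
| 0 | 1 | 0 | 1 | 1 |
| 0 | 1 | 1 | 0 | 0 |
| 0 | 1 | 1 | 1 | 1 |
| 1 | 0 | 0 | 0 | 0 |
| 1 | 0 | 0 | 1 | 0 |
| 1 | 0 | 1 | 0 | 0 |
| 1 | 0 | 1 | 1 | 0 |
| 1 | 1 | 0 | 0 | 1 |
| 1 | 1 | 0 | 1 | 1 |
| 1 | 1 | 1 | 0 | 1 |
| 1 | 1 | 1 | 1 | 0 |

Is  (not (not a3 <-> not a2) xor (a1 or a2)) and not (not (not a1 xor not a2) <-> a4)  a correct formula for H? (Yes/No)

Evaluate (not (not a3 <-> not a2) xor (a1 or a2)) and not (not (not a1 xor not a2) <-> a4) on each row and compare to H:
  a1=0, a2=0, a3=0, a4=0: formula gives 0, H = 0 ✓
  a1=0, a2=0, a3=0, a4=1: formula gives 0, H = 0 ✓
  a1=0, a2=0, a3=1, a4=0: formula gives 1, H = 1 ✓
  a1=0, a2=0, a3=1, a4=1: formula gives 0, H = 0 ✓
  …
  a1=0, a2=1, a3=0, a4=1: formula gives 0, but H = 1 ✗
Since they disagree at (0,1,0,1), the expression is not a correct formula for H.

No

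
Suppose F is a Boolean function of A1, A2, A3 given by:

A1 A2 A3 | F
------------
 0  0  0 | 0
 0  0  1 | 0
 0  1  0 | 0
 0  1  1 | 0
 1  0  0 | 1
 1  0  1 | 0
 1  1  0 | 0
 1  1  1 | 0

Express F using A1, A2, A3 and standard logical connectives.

F is 1 on exactly one input, (1,0,0), whose minterm is A1·¬A2·¬A3. So F is just that conjunction.

F(A1, A2, A3) = (A1 and not A2) and not A3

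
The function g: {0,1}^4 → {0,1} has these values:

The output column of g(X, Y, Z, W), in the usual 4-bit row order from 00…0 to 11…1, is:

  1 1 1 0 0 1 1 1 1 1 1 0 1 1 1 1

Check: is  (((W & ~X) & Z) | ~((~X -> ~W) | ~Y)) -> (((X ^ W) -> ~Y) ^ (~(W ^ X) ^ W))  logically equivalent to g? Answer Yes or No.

No

Test each input against both g and the formula:
  X=0, Y=0, Z=0, W=0: formula gives 1, g = 1 ✓
  X=0, Y=0, Z=0, W=1: formula gives 1, g = 1 ✓
  X=0, Y=0, Z=1, W=0: formula gives 1, g = 1 ✓
  X=0, Y=0, Z=1, W=1: formula gives 0, g = 0 ✓
  X=0, Y=1, Z=0, W=0: formula gives 1, but g = 0 ✗
Since they disagree at (0,1,0,0), the expression is not a correct formula for g.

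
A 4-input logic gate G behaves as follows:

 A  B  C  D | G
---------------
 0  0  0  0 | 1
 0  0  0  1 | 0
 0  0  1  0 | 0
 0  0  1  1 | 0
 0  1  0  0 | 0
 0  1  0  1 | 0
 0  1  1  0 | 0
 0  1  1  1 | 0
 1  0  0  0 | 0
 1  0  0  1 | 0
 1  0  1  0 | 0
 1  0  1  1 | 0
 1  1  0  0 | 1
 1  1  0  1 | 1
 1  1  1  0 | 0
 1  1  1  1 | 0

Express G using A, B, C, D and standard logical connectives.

G(A, B, C, D) = ((((¬A ∧ ¬B) ∧ ¬C) ∧ ¬D) ∨ (((A ∧ B) ∧ ¬C) ∧ ¬D)) ∨ (((A ∧ B) ∧ ¬C) ∧ D)

G=1 on 3 inputs: (0,0,0,0), (1,1,0,0), (1,1,0,1). Reading each as a conjunction of literals (¬A·¬B·¬C·¬D, A·B·¬C·¬D, A·B·¬C·D) and taking the OR gives the canonical DNF.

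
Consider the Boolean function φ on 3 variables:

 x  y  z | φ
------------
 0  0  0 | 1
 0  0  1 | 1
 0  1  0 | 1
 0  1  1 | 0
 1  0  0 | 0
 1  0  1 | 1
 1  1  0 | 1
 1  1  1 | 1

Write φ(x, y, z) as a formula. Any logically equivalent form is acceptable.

φ(x, y, z) = NOT (((NOT x AND y) AND z) OR ((x AND NOT y) AND NOT z))

There are just 2 zero rows: (0,1,1), (1,0,0). Their minterms are ¬x·y·z, x·¬y·¬z; the OR of those covers precisely the 0-outputs, and negating it yields φ.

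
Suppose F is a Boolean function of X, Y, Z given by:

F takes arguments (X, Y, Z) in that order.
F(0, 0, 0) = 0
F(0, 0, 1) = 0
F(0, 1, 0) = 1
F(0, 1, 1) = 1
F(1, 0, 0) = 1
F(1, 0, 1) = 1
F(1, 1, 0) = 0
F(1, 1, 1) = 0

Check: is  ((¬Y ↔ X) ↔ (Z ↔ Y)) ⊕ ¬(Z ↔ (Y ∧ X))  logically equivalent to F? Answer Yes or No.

No

Test each input against both F and the formula:
  X=0, Y=0, Z=0: formula gives 0, F = 0 ✓
  X=0, Y=0, Z=1: formula gives 0, F = 0 ✓
  X=0, Y=1, Z=0: formula gives 0, but F = 1 ✗
A single disagreement suffices: at (0,1,0) they differ, so the formula does not compute F.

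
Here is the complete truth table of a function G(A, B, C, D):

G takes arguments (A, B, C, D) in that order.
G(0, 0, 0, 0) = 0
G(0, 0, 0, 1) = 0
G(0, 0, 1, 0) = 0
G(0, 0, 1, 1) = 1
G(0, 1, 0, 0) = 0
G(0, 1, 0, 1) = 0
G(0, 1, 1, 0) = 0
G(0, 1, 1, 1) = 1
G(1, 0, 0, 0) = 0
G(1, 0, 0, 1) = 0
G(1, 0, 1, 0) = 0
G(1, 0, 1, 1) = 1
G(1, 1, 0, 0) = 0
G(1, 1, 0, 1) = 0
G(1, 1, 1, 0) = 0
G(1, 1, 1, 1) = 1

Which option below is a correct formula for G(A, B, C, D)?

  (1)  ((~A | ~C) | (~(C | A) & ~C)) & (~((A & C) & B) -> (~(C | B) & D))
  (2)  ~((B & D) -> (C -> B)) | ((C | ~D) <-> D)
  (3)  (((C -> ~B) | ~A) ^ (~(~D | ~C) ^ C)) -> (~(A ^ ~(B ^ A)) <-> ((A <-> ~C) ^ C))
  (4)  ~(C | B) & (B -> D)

2

(1) disagrees with G on (0,0,0,1) (formula → 1, table → 0); rule it out.
(3) disagrees with G on (0,0,0,0) (formula → 1, table → 0); rule it out.
(4) disagrees with G on (0,0,0,0) (formula → 1, table → 0); rule it out.
That leaves (2). Evaluating it on every row reproduces the table of G exactly.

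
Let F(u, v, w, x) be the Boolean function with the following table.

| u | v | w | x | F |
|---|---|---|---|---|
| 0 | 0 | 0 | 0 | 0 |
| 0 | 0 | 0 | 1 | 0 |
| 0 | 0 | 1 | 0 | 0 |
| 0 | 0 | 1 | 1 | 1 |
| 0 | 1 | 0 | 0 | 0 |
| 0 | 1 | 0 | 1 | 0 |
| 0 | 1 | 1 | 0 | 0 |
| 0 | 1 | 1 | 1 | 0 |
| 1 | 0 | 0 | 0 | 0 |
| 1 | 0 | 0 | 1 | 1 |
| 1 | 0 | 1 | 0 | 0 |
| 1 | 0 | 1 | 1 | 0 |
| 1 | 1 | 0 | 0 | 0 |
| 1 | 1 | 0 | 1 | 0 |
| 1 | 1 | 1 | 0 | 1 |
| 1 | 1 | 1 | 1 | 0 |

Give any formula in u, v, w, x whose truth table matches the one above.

F(u, v, w, x) = ((((~u & ~v) & w) & x) | (((u & ~v) & ~w) & x)) | (((u & v) & w) & ~x)

Collect the rows where F=1 — (0,0,1,1), (1,0,0,1), (1,1,1,0) — and write one minterm per row: ¬u·¬v·w·x, u·¬v·¬w·x, u·v·w·¬x. Their union (logical OR) reproduces the table exactly.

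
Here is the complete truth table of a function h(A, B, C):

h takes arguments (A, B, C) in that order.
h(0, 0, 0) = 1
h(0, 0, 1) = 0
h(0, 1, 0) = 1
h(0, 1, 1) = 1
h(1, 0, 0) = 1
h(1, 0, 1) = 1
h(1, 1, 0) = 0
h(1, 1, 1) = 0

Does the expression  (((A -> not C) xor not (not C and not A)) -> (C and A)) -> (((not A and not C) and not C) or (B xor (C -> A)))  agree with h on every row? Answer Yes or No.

Yes

Test each input against both h and the formula:
  A=0, B=0, C=0: formula gives 1, h = 1 ✓
  A=0, B=0, C=1: formula gives 0, h = 0 ✓
  A=0, B=1, C=0: formula gives 1, h = 1 ✓
  A=0, B=1, C=1: formula gives 1, h = 1 ✓
  A=1, B=0, C=0: formula gives 1, h = 1 ✓
  …and likewise for the remaining 3 rows.
Every row agrees, so the formula is equivalent.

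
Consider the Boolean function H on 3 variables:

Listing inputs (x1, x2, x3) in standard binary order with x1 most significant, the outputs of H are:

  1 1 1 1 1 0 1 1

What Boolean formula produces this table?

H(x1, x2, x3) = ((x1 · x2') · x3)'

H is 0 on exactly one input, (1,0,1), whose minterm is x1·¬x2·x3. So H is the negation of that single conjunction.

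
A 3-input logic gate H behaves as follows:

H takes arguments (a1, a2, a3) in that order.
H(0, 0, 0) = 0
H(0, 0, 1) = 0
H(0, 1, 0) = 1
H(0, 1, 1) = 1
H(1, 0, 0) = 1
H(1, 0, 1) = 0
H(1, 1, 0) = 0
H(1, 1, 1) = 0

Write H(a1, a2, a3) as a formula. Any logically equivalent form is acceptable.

H=1 on 3 inputs: (0,1,0), (0,1,1), (1,0,0). Reading each as a conjunction of literals (¬a1·a2·¬a3, ¬a1·a2·a3, a1·¬a2·¬a3) and taking the OR gives the canonical DNF.

H(a1, a2, a3) = (((a1' · a2) · a3') + ((a1' · a2) · a3)) + ((a1 · a2') · a3')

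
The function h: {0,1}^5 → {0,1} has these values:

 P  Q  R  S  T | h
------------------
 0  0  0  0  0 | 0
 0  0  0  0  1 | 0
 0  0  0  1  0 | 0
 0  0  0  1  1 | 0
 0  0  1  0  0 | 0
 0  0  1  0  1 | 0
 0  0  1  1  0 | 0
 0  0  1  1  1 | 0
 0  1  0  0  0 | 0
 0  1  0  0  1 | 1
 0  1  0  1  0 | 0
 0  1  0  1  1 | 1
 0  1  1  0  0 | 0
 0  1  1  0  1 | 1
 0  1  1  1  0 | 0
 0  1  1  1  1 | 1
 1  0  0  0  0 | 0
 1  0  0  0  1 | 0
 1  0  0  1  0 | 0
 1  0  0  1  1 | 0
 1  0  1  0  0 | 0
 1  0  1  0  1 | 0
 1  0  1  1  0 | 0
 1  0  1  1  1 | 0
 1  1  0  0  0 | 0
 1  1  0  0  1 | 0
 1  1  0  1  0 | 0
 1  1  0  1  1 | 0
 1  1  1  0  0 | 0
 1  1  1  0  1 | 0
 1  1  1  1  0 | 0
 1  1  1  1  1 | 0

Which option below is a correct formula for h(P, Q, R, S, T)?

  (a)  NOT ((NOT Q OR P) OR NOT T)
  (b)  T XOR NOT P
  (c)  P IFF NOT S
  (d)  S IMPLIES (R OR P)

(b) fails at (0,0,0,0,0): the formula yields 1, h is 0.
(c) fails at (0,0,0,1,0): the formula yields 1, h is 0.
(d) fails at (0,0,0,0,0): the formula yields 1, h is 0.
Only (a) survives; checking it on all 32 rows confirms it matches h.

a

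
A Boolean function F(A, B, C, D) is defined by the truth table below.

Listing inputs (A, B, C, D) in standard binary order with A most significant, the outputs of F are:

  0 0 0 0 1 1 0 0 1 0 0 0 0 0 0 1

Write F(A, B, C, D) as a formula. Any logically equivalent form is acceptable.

F=1 on 4 inputs: (0,1,0,0), (0,1,0,1), (1,0,0,0), (1,1,1,1). Reading each as a conjunction of literals (¬A·B·¬C·¬D, ¬A·B·¬C·D, A·¬B·¬C·¬D, A·B·C·D) and taking the OR gives the canonical DNF.

F(A, B, C, D) = (((((NOT A AND B) AND NOT C) AND NOT D) OR (((NOT A AND B) AND NOT C) AND D)) OR (((A AND NOT B) AND NOT C) AND NOT D)) OR (((A AND B) AND C) AND D)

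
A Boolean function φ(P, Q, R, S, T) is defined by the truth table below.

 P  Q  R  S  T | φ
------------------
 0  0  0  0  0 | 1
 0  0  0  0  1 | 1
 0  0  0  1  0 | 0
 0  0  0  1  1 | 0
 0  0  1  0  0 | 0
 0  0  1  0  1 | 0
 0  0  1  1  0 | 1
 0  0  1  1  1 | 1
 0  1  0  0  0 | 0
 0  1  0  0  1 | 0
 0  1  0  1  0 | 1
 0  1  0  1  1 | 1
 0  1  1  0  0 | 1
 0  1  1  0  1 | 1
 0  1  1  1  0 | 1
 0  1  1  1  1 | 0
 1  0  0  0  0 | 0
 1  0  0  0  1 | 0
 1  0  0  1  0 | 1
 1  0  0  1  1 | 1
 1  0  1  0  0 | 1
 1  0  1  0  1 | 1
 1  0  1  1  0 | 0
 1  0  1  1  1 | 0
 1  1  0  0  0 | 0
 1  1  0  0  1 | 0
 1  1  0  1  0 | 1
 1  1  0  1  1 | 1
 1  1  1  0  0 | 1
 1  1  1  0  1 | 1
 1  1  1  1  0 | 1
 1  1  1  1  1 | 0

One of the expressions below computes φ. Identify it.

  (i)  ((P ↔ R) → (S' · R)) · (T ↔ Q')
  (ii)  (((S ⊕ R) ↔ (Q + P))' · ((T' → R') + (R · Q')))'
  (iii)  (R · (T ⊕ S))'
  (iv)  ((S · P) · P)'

ii

(i): at (0,0,0,0,0) it gives 0, but φ = 1 — eliminated.
(iii): at (0,0,0,1,0) it gives 1, but φ = 0 — eliminated.
(iv): at (0,0,0,1,0) it gives 1, but φ = 0 — eliminated.
(ii) is the remaining candidate, and it agrees with φ on all 32 inputs.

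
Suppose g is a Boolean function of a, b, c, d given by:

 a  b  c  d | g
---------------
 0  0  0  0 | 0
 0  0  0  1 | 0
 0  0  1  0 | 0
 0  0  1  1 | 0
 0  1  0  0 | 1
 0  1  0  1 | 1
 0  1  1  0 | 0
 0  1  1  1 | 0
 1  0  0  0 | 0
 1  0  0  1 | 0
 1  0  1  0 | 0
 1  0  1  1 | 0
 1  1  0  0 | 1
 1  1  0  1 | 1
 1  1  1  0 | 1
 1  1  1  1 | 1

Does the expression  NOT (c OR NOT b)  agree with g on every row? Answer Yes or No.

No

Evaluate NOT (c OR NOT b) on each row and compare to g:
  a=0, b=0, c=0, d=0: formula gives 0, g = 0 ✓
  a=0, b=0, c=0, d=1: formula gives 0, g = 0 ✓
  a=0, b=0, c=1, d=0: formula gives 0, g = 0 ✓
  a=0, b=0, c=1, d=1: formula gives 0, g = 0 ✓
  …
  a=1, b=1, c=1, d=0: formula gives 0, but g = 1 ✗
Since they disagree at (1,1,1,0), the expression is not a correct formula for g.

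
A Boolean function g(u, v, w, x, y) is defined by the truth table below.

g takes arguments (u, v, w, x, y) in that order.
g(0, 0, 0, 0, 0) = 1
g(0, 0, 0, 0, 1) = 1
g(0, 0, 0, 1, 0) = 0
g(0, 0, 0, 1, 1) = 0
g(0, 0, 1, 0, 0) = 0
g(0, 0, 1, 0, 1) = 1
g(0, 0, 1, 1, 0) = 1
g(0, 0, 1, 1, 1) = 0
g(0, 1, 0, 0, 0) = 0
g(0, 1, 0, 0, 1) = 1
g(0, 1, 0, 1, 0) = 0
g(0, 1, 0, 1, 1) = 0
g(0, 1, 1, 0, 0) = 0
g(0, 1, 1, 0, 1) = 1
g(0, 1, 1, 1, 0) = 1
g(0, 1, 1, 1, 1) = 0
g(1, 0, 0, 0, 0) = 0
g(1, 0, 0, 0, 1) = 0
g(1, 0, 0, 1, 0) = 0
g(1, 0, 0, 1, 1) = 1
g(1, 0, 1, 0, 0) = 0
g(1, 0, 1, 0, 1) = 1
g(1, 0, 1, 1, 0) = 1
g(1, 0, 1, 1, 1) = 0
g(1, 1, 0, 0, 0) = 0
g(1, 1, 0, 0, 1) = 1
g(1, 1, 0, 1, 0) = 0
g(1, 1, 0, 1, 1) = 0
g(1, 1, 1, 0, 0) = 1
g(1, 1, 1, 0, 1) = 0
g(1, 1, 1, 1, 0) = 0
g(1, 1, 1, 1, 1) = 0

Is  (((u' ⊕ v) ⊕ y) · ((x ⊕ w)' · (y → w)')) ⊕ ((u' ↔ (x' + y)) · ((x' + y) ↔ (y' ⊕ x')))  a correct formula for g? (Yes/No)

Check the formula against g row by row:
  u=0, v=0, w=0, x=0, y=0: formula gives 0, but g = 1 ✗
Since they disagree at (0,0,0,0,0), the expression is not a correct formula for g.

No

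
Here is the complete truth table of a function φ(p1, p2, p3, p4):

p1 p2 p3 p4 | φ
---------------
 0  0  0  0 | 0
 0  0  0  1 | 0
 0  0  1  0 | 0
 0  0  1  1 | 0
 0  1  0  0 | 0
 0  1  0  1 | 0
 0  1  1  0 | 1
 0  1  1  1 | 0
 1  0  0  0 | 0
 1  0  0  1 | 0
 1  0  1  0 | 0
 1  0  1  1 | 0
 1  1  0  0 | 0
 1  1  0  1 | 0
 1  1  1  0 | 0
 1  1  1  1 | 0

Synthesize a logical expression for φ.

φ is 1 on exactly one input, (0,1,1,0), whose minterm is ¬p1·p2·p3·¬p4. So φ is just that conjunction.

φ(p1, p2, p3, p4) = ((NOT p1 AND p2) AND p3) AND NOT p4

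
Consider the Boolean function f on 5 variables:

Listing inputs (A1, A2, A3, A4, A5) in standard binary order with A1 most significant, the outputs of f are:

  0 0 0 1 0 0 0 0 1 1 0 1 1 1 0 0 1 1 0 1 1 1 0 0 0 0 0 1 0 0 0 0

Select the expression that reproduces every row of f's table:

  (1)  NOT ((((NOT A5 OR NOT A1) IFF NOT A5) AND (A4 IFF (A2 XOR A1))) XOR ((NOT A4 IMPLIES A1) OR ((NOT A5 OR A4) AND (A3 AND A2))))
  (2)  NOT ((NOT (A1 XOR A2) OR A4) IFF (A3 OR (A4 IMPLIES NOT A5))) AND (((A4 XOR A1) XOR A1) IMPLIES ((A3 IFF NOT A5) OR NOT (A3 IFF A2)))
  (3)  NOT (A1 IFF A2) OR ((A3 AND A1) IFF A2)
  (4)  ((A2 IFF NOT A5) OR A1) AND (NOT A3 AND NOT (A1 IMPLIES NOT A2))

2

(1) fails at (0,0,0,0,1): the formula yields 1, f is 0.
(3) fails at (0,0,0,0,0): the formula yields 1, f is 0.
(4) fails at (0,0,0,1,1): the formula yields 0, f is 1.
Only (2) survives; checking it on all 32 rows confirms it matches f.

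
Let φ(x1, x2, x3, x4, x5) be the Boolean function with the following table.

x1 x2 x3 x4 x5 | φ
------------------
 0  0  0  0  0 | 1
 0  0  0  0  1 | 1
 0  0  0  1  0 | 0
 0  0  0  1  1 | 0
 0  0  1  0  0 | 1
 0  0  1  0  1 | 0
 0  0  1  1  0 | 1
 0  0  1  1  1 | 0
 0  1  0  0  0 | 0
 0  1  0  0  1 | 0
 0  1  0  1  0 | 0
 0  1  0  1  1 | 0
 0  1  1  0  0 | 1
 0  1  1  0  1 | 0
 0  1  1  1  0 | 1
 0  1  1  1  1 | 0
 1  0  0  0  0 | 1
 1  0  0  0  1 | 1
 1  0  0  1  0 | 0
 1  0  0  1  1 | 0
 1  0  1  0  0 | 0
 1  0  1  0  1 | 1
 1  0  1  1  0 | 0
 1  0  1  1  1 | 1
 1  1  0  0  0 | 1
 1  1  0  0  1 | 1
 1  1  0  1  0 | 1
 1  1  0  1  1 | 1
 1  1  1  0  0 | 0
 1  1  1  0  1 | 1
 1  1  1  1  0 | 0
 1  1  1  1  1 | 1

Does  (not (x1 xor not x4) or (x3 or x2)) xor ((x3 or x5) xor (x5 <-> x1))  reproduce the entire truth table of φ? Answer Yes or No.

Yes

Evaluate (not (x1 xor not x4) or (x3 or x2)) xor ((x3 or x5) xor (x5 <-> x1)) on each row and compare to φ:
  x1=0, x2=0, x3=0, x4=0, x5=0: formula gives 1, φ = 1 ✓
  x1=0, x2=0, x3=0, x4=0, x5=1: formula gives 1, φ = 1 ✓
  x1=0, x2=0, x3=0, x4=1, x5=0: formula gives 0, φ = 0 ✓
  x1=0, x2=0, x3=0, x4=1, x5=1: formula gives 0, φ = 0 ✓
  …and likewise for the remaining 28 rows.
All 32 rows match — the expression computes φ exactly.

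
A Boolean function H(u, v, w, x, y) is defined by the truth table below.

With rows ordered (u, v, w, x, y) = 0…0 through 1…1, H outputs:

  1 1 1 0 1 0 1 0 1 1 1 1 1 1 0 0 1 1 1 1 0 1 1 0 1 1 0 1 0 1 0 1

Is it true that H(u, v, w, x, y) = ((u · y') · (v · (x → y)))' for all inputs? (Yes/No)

No

Evaluate ((u · y') · (v · (x → y)))' on each row and compare to H:
  u=0, v=0, w=0, x=0, y=0: formula gives 1, H = 1 ✓
  u=0, v=0, w=0, x=0, y=1: formula gives 1, H = 1 ✓
  u=0, v=0, w=0, x=1, y=0: formula gives 1, H = 1 ✓
  u=0, v=0, w=0, x=1, y=1: formula gives 1, but H = 0 ✗
A single disagreement suffices: at (0,0,0,1,1) they differ, so the formula does not compute H.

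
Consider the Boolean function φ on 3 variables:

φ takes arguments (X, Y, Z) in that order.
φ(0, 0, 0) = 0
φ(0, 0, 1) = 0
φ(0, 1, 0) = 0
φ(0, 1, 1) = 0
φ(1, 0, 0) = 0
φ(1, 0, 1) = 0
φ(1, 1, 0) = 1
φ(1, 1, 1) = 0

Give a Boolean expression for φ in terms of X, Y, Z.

Only row (1,1,0) gives 1. That row's minterm X·Y·¬Z is φ directly.

φ(X, Y, Z) = (X AND Y) AND NOT Z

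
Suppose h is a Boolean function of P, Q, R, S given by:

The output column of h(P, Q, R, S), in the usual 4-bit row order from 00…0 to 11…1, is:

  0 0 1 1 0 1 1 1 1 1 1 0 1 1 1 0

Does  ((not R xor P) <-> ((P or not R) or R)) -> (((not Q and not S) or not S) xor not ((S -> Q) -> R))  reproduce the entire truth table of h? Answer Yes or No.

Test each input against both h and the formula:
  P=0, Q=0, R=0, S=0: formula gives 0, h = 0 ✓
  P=0, Q=0, R=0, S=1: formula gives 0, h = 0 ✓
  P=0, Q=0, R=1, S=0: formula gives 1, h = 1 ✓
  P=0, Q=0, R=1, S=1: formula gives 1, h = 1 ✓
  … (the remaining 12 rows also agree.)
No disagreement on any input; they are logically equivalent.

Yes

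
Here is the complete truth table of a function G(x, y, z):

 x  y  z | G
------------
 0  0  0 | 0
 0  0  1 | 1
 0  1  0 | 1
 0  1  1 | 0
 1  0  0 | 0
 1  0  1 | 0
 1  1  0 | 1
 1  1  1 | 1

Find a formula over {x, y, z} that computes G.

G(x, y, z) = ((((x' · y') · z) + ((x' · y) · z')) + ((x · y) · z')) + ((x · y) · z)

G=1 on 4 inputs: (0,0,1), (0,1,0), (1,1,0), (1,1,1). Reading each as a conjunction of literals (¬x·¬y·z, ¬x·y·¬z, x·y·¬z, x·y·z) and taking the OR gives the canonical DNF.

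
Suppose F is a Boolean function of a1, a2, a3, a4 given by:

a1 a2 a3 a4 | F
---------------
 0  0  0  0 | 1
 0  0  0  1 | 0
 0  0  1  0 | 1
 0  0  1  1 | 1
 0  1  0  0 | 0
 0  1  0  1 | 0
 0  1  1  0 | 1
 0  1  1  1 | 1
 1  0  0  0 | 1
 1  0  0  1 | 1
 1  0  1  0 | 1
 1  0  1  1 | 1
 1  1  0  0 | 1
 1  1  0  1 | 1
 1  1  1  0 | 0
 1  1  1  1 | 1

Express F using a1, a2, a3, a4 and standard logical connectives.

F(a1, a2, a3, a4) = NOT ((((((NOT a1 AND NOT a2) AND NOT a3) AND a4) OR (((NOT a1 AND a2) AND NOT a3) AND NOT a4)) OR (((NOT a1 AND a2) AND NOT a3) AND a4)) OR (((a1 AND a2) AND a3) AND NOT a4))

There are just 4 zero rows: (0,0,0,1), (0,1,0,0), (0,1,0,1), (1,1,1,0). Their minterms are ¬a1·¬a2·¬a3·a4, ¬a1·a2·¬a3·¬a4, ¬a1·a2·¬a3·a4, a1·a2·a3·¬a4; the OR of those covers precisely the 0-outputs, and negating it yields F.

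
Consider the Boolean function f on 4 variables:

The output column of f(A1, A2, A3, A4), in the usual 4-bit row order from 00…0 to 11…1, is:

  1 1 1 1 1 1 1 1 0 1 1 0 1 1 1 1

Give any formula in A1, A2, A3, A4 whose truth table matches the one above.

The 0-rows are (1,0,0,0), (1,0,1,1). Take each as a conjunction (A1·¬A2·¬A3·¬A4, A1·¬A2·A3·A4), form their disjunction, and complement — that gives a formula that is 1 everywhere f is.

f(A1, A2, A3, A4) = NOT ((((A1 AND NOT A2) AND NOT A3) AND NOT A4) OR (((A1 AND NOT A2) AND A3) AND A4))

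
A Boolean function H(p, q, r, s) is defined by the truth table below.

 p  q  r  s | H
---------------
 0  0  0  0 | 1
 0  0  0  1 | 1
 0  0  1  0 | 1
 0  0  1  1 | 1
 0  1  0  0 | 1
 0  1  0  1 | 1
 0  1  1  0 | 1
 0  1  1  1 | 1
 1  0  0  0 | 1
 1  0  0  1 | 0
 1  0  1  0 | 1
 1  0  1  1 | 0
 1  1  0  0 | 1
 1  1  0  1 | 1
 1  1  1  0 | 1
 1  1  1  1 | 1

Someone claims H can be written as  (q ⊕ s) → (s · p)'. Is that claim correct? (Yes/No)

Test each input against both H and the formula:
  p=0, q=0, r=0, s=0: formula gives 1, H = 1 ✓
  p=0, q=0, r=0, s=1: formula gives 1, H = 1 ✓
  p=0, q=0, r=1, s=0: formula gives 1, H = 1 ✓
  p=0, q=0, r=1, s=1: formula gives 1, H = 1 ✓
  …and likewise for the remaining 12 rows.
Every row agrees, so the formula is equivalent.

Yes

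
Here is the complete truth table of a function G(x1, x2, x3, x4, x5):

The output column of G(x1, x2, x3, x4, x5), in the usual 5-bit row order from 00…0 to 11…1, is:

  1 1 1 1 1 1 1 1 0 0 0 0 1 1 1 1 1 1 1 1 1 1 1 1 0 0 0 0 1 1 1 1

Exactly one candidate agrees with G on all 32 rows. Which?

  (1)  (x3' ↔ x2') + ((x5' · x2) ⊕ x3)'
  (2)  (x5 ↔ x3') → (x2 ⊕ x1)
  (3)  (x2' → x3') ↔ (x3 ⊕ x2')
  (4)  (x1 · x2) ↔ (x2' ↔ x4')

(1): at (0,0,1,0,0) it gives 0, but G = 1 — eliminated.
(2): at (0,0,0,0,1) it gives 0, but G = 1 — eliminated.
(4): at (0,0,0,0,0) it gives 0, but G = 1 — eliminated.
(3) is the remaining candidate, and it agrees with G on all 32 inputs.

3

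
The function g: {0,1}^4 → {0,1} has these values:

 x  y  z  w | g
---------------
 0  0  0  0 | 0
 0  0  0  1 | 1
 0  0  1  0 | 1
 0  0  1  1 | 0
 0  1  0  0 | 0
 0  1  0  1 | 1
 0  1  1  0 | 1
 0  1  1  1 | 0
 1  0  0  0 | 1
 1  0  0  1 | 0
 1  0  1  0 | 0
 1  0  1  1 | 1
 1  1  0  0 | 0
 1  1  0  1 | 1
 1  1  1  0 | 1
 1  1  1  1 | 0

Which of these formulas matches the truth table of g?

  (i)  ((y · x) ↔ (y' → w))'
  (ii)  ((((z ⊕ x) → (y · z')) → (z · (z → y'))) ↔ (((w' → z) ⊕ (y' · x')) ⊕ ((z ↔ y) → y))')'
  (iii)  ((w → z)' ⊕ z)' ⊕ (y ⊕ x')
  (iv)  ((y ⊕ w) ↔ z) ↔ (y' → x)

iv

(i): at (0,0,1,0) it gives 0, but g = 1 — eliminated.
(ii): at (0,0,1,1) it gives 1, but g = 0 — eliminated.
(iii): at (0,0,1,1) it gives 1, but g = 0 — eliminated.
Only (iv) survives; checking it on all 16 rows confirms it matches g.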